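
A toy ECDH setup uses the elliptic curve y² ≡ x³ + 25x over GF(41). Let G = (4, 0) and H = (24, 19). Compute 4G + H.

(24, 19)

First 4G:
Repeated addition: build up to 4G.
2G: (4, 0) + (4, 0): same x and y₁ ≡ -y₂, so the sum is 𝒪.
3G: 𝒪 + (4, 0) = (4, 0) (identity).
4G: (4, 0) + (4, 0): same x and y₁ ≡ -y₂, so the sum is 𝒪.
4G = 𝒪.
Finally 4G + H:
𝒪 + (24, 19) = (24, 19) (identity).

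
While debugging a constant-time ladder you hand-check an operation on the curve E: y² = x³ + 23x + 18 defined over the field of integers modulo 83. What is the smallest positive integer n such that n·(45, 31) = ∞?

2P: tangent at (45, 31): λ = (3·45² + 23)/(2·31) ≡ 39/62. 62⁻¹ ≡ 79 (mod 83), so λ ≡ 39·79 ≡ 10.
  x = λ² - 45 - 45 = 100 - 90 ≡ 10; y = λ·(45 - 10) - 31 ≡ 70. → (10, 70)
3P: (10, 70) + (45, 31). λ = (31 - 70)/(45 - 10) ≡ 44/35 mod 83. 35⁻¹ ≡ 19 (mod 83), so λ ≡ 6.
  x = λ² - 10 - 45 = 36 - 55 ≡ 64; y = λ·(10 - 64) - 70 ≡ 21. → (64, 21)
4P: (64, 21) + (45, 31). λ = (31 - 21)/(45 - 64) ≡ 10/64 mod 83. 64⁻¹ ≡ 48 (mod 83) since 64·48 = 3072 ≡ 1, so λ ≡ 65.
  x = λ² - 64 - 45 = 4225 - 109 ≡ 49; y = λ·(64 - 49) - 21 ≡ 41. → (49, 41)
5P: (49, 41) + (45, 31). λ = (31 - 41)/(45 - 49) ≡ 73/79 mod 83. 79⁻¹ ≡ 62 (mod 83), so λ ≡ 44.
  x = λ² - 49 - 45 = 1936 - 94 ≡ 16; y = λ·(49 - 16) - 41 ≡ 0. → (16, 0)
6P: (16, 0) + (45, 31). λ = (31 - 0)/(45 - 16) ≡ 31/29 mod 83. 29⁻¹ ≡ 63 (mod 83) since 29·63 = 1827 ≡ 1, so λ ≡ 44.
  x = λ² - 16 - 45 = 1936 - 61 ≡ 49; y = λ·(16 - 49) - 0 ≡ 42. → (49, 42)
7P: (49, 42) + (45, 31). λ = (31 - 42)/(45 - 49) ≡ 72/79 mod 83. 79⁻¹ ≡ 62 (mod 83), so λ ≡ 65.
  x = λ² - 49 - 45 = 4225 - 94 ≡ 64; y = λ·(49 - 64) - 42 ≡ 62. → (64, 62)
8P: (64, 62) + (45, 31). λ = (31 - 62)/(45 - 64) ≡ 52/64 mod 83. 64⁻¹ ≡ 48 (mod 83), so λ ≡ 6.
  x = λ² - 64 - 45 = 36 - 109 ≡ 10; y = λ·(64 - 10) - 62 ≡ 13. → (10, 13)
9P: (10, 13) + (45, 31). λ = (31 - 13)/(45 - 10) ≡ 18/35 mod 83. 35⁻¹ ≡ 19 (mod 83) since 35·19 = 665 ≡ 1, so λ ≡ 10.
  x = λ² - 10 - 45 = 100 - 55 ≡ 45; y = λ·(10 - 45) - 13 ≡ 52. → (45, 52)
10P: (45, 52) + (45, 31): same x and y₁ ≡ -y₂, so the sum is ∞.
10P = ∞, so the order is 10.

10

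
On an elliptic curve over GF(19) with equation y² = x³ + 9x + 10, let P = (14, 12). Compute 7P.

(7, 6)

Double-and-add on 7 = (111)₂. Start with P = (14, 12) for the leading 1-bit.
double: tangent at (14, 12): λ = (3·14² + 9)/(2·12) ≡ 8/5. 5⁻¹ ≡ 4 (mod 19), so λ ≡ 8·4 ≡ 13.
  x = λ² - 14 - 14 = 169 - 28 ≡ 8; y = λ·(14 - 8) - 12 ≡ 9. → (8, 9)
add P: (8, 9) + (14, 12). λ = (12 - 9)/(14 - 8) ≡ 3/6 mod 19. 6⁻¹ ≡ 16 (mod 19), so λ ≡ 10.
  x = λ² - 8 - 14 = 100 - 22 ≡ 2; y = λ·(8 - 2) - 9 ≡ 13. → (2, 13)
double: tangent at (2, 13): λ = (3·2² + 9)/(2·13) ≡ 2/7. 7⁻¹ ≡ 11 (mod 19) since 7·11 = 77 ≡ 1, so λ ≡ 2·11 ≡ 3.
  x = λ² - 2 - 2 = 9 - 4 ≡ 5; y = λ·(2 - 5) - 13 ≡ 16. → (5, 16)
add P: (5, 16) + (14, 12). λ = (12 - 16)/(14 - 5) ≡ 15/9 mod 19. 9⁻¹ ≡ 17 (mod 19), so λ ≡ 8.
  x = λ² - 5 - 14 = 64 - 19 ≡ 7; y = λ·(5 - 7) - 16 ≡ 6. → (7, 6)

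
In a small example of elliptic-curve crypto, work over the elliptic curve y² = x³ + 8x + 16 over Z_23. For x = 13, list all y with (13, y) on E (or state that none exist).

none

x³ + 8x + 16 = 2317 ≡ 17 (mod 23).
17 is a non-residue mod 23; no y exists.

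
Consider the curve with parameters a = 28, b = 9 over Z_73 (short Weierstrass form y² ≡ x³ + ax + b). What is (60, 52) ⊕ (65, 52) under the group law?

(21, 21)

(60, 52) + (65, 52). λ = (52 - 52)/(65 - 60) ≡ 0/5 mod 73. 5⁻¹ ≡ 44 (mod 73) since 5·44 = 220 ≡ 1, so λ ≡ 0.
  x = λ² - 60 - 65 = 0 - 125 ≡ 21; y = λ·(60 - 21) - 52 ≡ 21. → (21, 21)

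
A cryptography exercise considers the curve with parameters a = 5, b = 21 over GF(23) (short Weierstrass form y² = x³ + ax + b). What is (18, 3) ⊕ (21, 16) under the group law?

(13, 11)

(18, 3) + (21, 16). λ = (16 - 3)/(21 - 18) ≡ 13/3 mod 23. 3⁻¹ ≡ 8 (mod 23), so λ ≡ 12.
  x = λ² - 18 - 21 = 144 - 39 ≡ 13; y = λ·(18 - 13) - 3 ≡ 11. → (13, 11)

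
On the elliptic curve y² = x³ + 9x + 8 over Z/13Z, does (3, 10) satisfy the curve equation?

y² = 10² ≡ 9; x³ + 9x + 8 = 62 ≡ 10 (mod 13). 9 ≠ 10.

no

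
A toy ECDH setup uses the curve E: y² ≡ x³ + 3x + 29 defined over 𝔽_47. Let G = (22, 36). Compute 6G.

Repeated addition: build up to 6G.
2G: tangent at (22, 36): λ = (3·22² + 3)/(2·36) ≡ 45/25. 25⁻¹ ≡ 32 (mod 47) since 25·32 = 800 ≡ 1, so λ ≡ 45·32 ≡ 30.
  x = λ² - 22 - 22 = 900 - 44 ≡ 10; y = λ·(22 - 10) - 36 ≡ 42. → (10, 42)
3G: (10, 42) + (22, 36). λ = (36 - 42)/(22 - 10) ≡ 41/12 mod 47. 12⁻¹ ≡ 4 (mod 47), so λ ≡ 23.
  x = λ² - 10 - 22 = 529 - 32 ≡ 27; y = λ·(10 - 27) - 42 ≡ 37. → (27, 37)
4G: (27, 37) + (22, 36). λ = (36 - 37)/(22 - 27) ≡ 46/42 mod 47. 42⁻¹ ≡ 28 (mod 47), so λ ≡ 19.
  x = λ² - 27 - 22 = 361 - 49 ≡ 30; y = λ·(27 - 30) - 37 ≡ 0. → (30, 0)
5G: (30, 0) + (22, 36). λ = (36 - 0)/(22 - 30) ≡ 36/39 mod 47. 39⁻¹ ≡ 41 (mod 47), so λ ≡ 19.
  x = λ² - 30 - 22 = 361 - 52 ≡ 27; y = λ·(30 - 27) - 0 ≡ 10. → (27, 10)
6G: (27, 10) + (22, 36). λ = (36 - 10)/(22 - 27) ≡ 26/42 mod 47. 42⁻¹ ≡ 28 (mod 47) since 42·28 = 1176 ≡ 1, so λ ≡ 23.
  x = λ² - 27 - 22 = 529 - 49 ≡ 10; y = λ·(27 - 10) - 10 ≡ 5. → (10, 5)

(10, 5)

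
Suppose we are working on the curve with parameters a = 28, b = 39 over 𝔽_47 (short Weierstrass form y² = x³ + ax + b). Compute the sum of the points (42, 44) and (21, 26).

(2, 44)

(42, 44) + (21, 26). λ = (26 - 44)/(21 - 42) ≡ 29/26 mod 47. 26⁻¹ ≡ 38 (mod 47), so λ ≡ 21.
  x = λ² - 42 - 21 = 441 - 63 ≡ 2; y = λ·(42 - 2) - 44 ≡ 44. → (2, 44)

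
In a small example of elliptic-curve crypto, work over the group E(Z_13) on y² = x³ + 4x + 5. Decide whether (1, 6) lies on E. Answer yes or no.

yes

y² = 6² ≡ 10; x³ + 4x + 5 = 10 ≡ 10 (mod 13). 10 = 10.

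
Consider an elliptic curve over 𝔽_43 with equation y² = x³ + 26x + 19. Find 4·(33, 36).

(40, 0)

Write G = (33, 36).
Repeated addition: build up to 4G.
2G: tangent at (33, 36): λ = (3·33² + 26)/(2·36) ≡ 25/29. 29⁻¹ ≡ 3 (mod 43) since 29·3 = 87 ≡ 1, so λ ≡ 25·3 ≡ 32.
  x = λ² - 33 - 33 = 1024 - 66 ≡ 12; y = λ·(33 - 12) - 36 ≡ 34. → (12, 34)
3G: (12, 34) + (33, 36). λ = (36 - 34)/(33 - 12) ≡ 2/21 mod 43. 21⁻¹ ≡ 41 (mod 43), so λ ≡ 39.
  x = λ² - 12 - 33 = 1521 - 45 ≡ 14; y = λ·(12 - 14) - 34 ≡ 17. → (14, 17)
4G: (14, 17) + (33, 36). λ = (36 - 17)/(33 - 14) ≡ 19/19 mod 43. 19⁻¹ ≡ 34 (mod 43) since 19·34 = 646 ≡ 1, so λ ≡ 1.
  x = λ² - 14 - 33 = 1 - 47 ≡ 40; y = λ·(14 - 40) - 17 ≡ 0. → (40, 0)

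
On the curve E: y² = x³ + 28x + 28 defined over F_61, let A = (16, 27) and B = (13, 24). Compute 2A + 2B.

(15, 23)

First 2A:
Repeated addition: build up to 2A.
2A: tangent at (16, 27): λ = (3·16² + 28)/(2·27) ≡ 3/54. 54⁻¹ ≡ 26 (mod 61) since 54·26 = 1404 ≡ 1, so λ ≡ 3·26 ≡ 17.
  x = λ² - 16 - 16 = 289 - 32 ≡ 13; y = λ·(16 - 13) - 27 ≡ 24. → (13, 24)
2A = (13, 24).
Next 2B:
Repeated addition: build up to 2B.
2B: tangent at (13, 24): λ = (3·13² + 28)/(2·24) ≡ 47/48. 48⁻¹ ≡ 14 (mod 61), so λ ≡ 47·14 ≡ 48.
  x = λ² - 13 - 13 = 2304 - 26 ≡ 21; y = λ·(13 - 21) - 24 ≡ 19. → (21, 19)
2B = (21, 19).
Finally 2A + 2B:
(13, 24) + (21, 19). λ = (19 - 24)/(21 - 13) ≡ 56/8 mod 61. 8⁻¹ ≡ 23 (mod 61) since 8·23 = 184 ≡ 1, so λ ≡ 7.
  x = λ² - 13 - 21 = 49 - 34 ≡ 15; y = λ·(13 - 15) - 24 ≡ 23. → (15, 23)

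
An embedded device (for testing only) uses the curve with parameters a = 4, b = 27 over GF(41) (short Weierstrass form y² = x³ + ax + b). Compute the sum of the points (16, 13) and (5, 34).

(25, 34)

(16, 13) + (5, 34). λ = (34 - 13)/(5 - 16) ≡ 21/30 mod 41. 30⁻¹ ≡ 26 (mod 41), so λ ≡ 13.
  x = λ² - 16 - 5 = 169 - 21 ≡ 25; y = λ·(16 - 25) - 13 ≡ 34. → (25, 34)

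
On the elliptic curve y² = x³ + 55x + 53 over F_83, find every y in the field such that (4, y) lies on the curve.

none

x³ + 55x + 53 = 337 ≡ 5 (mod 83).
5 is a non-residue mod 83; no y exists.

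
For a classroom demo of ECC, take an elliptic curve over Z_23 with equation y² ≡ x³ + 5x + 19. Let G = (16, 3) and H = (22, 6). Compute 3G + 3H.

(19, 21)

First 3G:
Repeated addition: build up to 3G.
2G: tangent at (16, 3): λ = (3·16² + 5)/(2·3) ≡ 14/6. 6⁻¹ ≡ 4 (mod 23) since 6·4 = 24 ≡ 1, so λ ≡ 14·4 ≡ 10.
  x = λ² - 16 - 16 = 100 - 32 ≡ 22; y = λ·(16 - 22) - 3 ≡ 6. → (22, 6)
3G: (22, 6) + (16, 3). λ = (3 - 6)/(16 - 22) ≡ 20/17 mod 23. 17⁻¹ ≡ 19 (mod 23), so λ ≡ 12.
  x = λ² - 22 - 16 = 144 - 38 ≡ 14; y = λ·(22 - 14) - 6 ≡ 21. → (14, 21)
3G = (14, 21).
Next 3H:
Repeated addition: build up to 3H.
2H: tangent at (22, 6): λ = (3·22² + 5)/(2·6) ≡ 8/12. 12⁻¹ ≡ 2 (mod 23) since 12·2 = 24 ≡ 1, so λ ≡ 8·2 ≡ 16.
  x = λ² - 22 - 22 = 256 - 44 ≡ 5; y = λ·(22 - 5) - 6 ≡ 13. → (5, 13)
3H: (5, 13) + (22, 6). λ = (6 - 13)/(22 - 5) ≡ 16/17 mod 23. 17⁻¹ ≡ 19 (mod 23), so λ ≡ 5.
  x = λ² - 5 - 22 = 25 - 27 ≡ 21; y = λ·(5 - 21) - 13 ≡ 22. → (21, 22)
3H = (21, 22).
Finally 3G + 3H:
(14, 21) + (21, 22). λ = (22 - 21)/(21 - 14) ≡ 1/7 mod 23. 7⁻¹ ≡ 10 (mod 23), so λ ≡ 10.
  x = λ² - 14 - 21 = 100 - 35 ≡ 19; y = λ·(14 - 19) - 21 ≡ 21. → (19, 21)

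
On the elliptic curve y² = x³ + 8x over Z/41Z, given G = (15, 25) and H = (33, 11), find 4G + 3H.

(16, 1)

First 4G:
Double-and-add on 4 = (100)₂. Start with G = (15, 25) for the leading 1-bit.
double: tangent at (15, 25): λ = (3·15² + 8)/(2·25) ≡ 27/9. 9⁻¹ ≡ 32 (mod 41) since 9·32 = 288 ≡ 1, so λ ≡ 27·32 ≡ 3.
  x = λ² - 15 - 15 = 9 - 30 ≡ 20; y = λ·(15 - 20) - 25 ≡ 1. → (20, 1)
double: tangent at (20, 1): λ = (3·20² + 8)/(2·1) ≡ 19/2. 2⁻¹ ≡ 21 (mod 41), so λ ≡ 19·21 ≡ 30.
  x = λ² - 20 - 20 = 900 - 40 ≡ 40; y = λ·(20 - 40) - 1 ≡ 14. → (40, 14)
4G = (40, 14).
Next 3H:
Repeated addition: build up to 3H.
2H: tangent at (33, 11): λ = (3·33² + 8)/(2·11) ≡ 36/22. 22⁻¹ ≡ 28 (mod 41), so λ ≡ 36·28 ≡ 24.
  x = λ² - 33 - 33 = 576 - 66 ≡ 18; y = λ·(33 - 18) - 11 ≡ 21. → (18, 21)
3H: (18, 21) + (33, 11). λ = (11 - 21)/(33 - 18) ≡ 31/15 mod 41. 15⁻¹ ≡ 11 (mod 41) since 15·11 = 165 ≡ 1, so λ ≡ 13.
  x = λ² - 18 - 33 = 169 - 51 ≡ 36; y = λ·(18 - 36) - 21 ≡ 32. → (36, 32)
3H = (36, 32).
Finally 4G + 3H:
(40, 14) + (36, 32). λ = (32 - 14)/(36 - 40) ≡ 18/37 mod 41. 37⁻¹ ≡ 10 (mod 41), so λ ≡ 16.
  x = λ² - 40 - 36 = 256 - 76 ≡ 16; y = λ·(40 - 16) - 14 ≡ 1. → (16, 1)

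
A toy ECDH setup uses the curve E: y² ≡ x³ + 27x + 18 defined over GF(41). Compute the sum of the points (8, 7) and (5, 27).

(36, 2)

(8, 7) + (5, 27). λ = (27 - 7)/(5 - 8) ≡ 20/38 mod 41. 38⁻¹ ≡ 27 (mod 41) since 38·27 = 1026 ≡ 1, so λ ≡ 7.
  x = λ² - 8 - 5 = 49 - 13 ≡ 36; y = λ·(8 - 36) - 7 ≡ 2. → (36, 2)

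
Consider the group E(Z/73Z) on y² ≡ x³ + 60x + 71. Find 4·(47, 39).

(26, 9)

Write G = (47, 39).
Double-and-add on 4 = (100)₂. Start with G = (47, 39) for the leading 1-bit.
double: tangent at (47, 39): λ = (3·47² + 60)/(2·39) ≡ 44/5. 5⁻¹ ≡ 44 (mod 73), so λ ≡ 44·44 ≡ 38.
  x = λ² - 47 - 47 = 1444 - 94 ≡ 36; y = λ·(47 - 36) - 39 ≡ 14. → (36, 14)
double: tangent at (36, 14): λ = (3·36² + 60)/(2·14) ≡ 6/28. 28⁻¹ ≡ 60 (mod 73), so λ ≡ 6·60 ≡ 68.
  x = λ² - 36 - 36 = 4624 - 72 ≡ 26; y = λ·(36 - 26) - 14 ≡ 9. → (26, 9)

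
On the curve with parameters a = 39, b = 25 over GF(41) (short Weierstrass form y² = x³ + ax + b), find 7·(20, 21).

Write Q = (20, 21).
Double-and-add on 7 = (111)₂. Start with Q = (20, 21) for the leading 1-bit.
double: tangent at (20, 21): λ = (3·20² + 39)/(2·21) ≡ 9/1. 1⁻¹ ≡ 1 (mod 41), so λ ≡ 9·1 ≡ 9.
  x = λ² - 20 - 20 = 81 - 40 ≡ 0; y = λ·(20 - 0) - 21 ≡ 36. → (0, 36)
add Q: (0, 36) + (20, 21). λ = (21 - 36)/(20 - 0) ≡ 26/20 mod 41. 20⁻¹ ≡ 39 (mod 41) since 20·39 = 780 ≡ 1, so λ ≡ 30.
  x = λ² - 0 - 20 = 900 - 20 ≡ 19; y = λ·(0 - 19) - 36 ≡ 9. → (19, 9)
double: tangent at (19, 9): λ = (3·19² + 39)/(2·9) ≡ 15/18. 18⁻¹ ≡ 16 (mod 41), so λ ≡ 15·16 ≡ 35.
  x = λ² - 19 - 19 = 1225 - 38 ≡ 39; y = λ·(19 - 39) - 9 ≡ 29. → (39, 29)
add Q: (39, 29) + (20, 21). λ = (21 - 29)/(20 - 39) ≡ 33/22 mod 41. 22⁻¹ ≡ 28 (mod 41) since 22·28 = 616 ≡ 1, so λ ≡ 22.
  x = λ² - 39 - 20 = 484 - 59 ≡ 15; y = λ·(39 - 15) - 29 ≡ 7. → (15, 7)

(15, 7)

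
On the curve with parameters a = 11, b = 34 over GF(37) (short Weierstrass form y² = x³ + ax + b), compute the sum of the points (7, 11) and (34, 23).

(7, 11) + (34, 23). λ = (23 - 11)/(34 - 7) ≡ 12/27 mod 37. 27⁻¹ ≡ 11 (mod 37), so λ ≡ 21.
  x = λ² - 7 - 34 = 441 - 41 ≡ 30; y = λ·(7 - 30) - 11 ≡ 24. → (30, 24)

(30, 24)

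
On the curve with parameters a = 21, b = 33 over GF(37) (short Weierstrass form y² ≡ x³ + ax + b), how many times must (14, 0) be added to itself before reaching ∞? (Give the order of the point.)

2P: (14, 0) + (14, 0): same x and y₁ ≡ -y₂, so the sum is ∞.
2P = ∞, so the order is 2.

2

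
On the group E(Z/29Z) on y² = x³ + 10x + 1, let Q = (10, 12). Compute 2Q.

(25, 19)

tangent at (10, 12): λ = (3·10² + 10)/(2·12) ≡ 20/24. 24⁻¹ ≡ 23 (mod 29) since 24·23 = 552 ≡ 1, so λ ≡ 20·23 ≡ 25.
  x = λ² - 10 - 10 = 625 - 20 ≡ 25; y = λ·(10 - 25) - 12 ≡ 19. → (25, 19)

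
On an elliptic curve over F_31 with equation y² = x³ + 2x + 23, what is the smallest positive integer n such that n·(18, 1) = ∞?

11

2P: tangent at (18, 1): λ = (3·18² + 2)/(2·1) ≡ 13/2. 2⁻¹ ≡ 16 (mod 31), so λ ≡ 13·16 ≡ 22.
  x = λ² - 18 - 18 = 484 - 36 ≡ 14; y = λ·(18 - 14) - 1 ≡ 25. → (14, 25)
3P: (14, 25) + (18, 1). λ = (1 - 25)/(18 - 14) ≡ 7/4 mod 31. 4⁻¹ ≡ 8 (mod 31) since 4·8 = 32 ≡ 1, so λ ≡ 25.
  x = λ² - 14 - 18 = 625 - 32 ≡ 4; y = λ·(14 - 4) - 25 ≡ 8. → (4, 8)
4P: (4, 8) + (18, 1). λ = (1 - 8)/(18 - 4) ≡ 24/14 mod 31. 14⁻¹ ≡ 20 (mod 31), so λ ≡ 15.
  x = λ² - 4 - 18 = 225 - 22 ≡ 17; y = λ·(4 - 17) - 8 ≡ 14. → (17, 14)
5P: (17, 14) + (18, 1). λ = (1 - 14)/(18 - 17) ≡ 18/1 mod 31. 1⁻¹ ≡ 1 (mod 31), so λ ≡ 18.
  x = λ² - 17 - 18 = 324 - 35 ≡ 10; y = λ·(17 - 10) - 14 ≡ 19. → (10, 19)
6P: (10, 19) + (18, 1). λ = (1 - 19)/(18 - 10) ≡ 13/8 mod 31. 8⁻¹ ≡ 4 (mod 31), so λ ≡ 21.
  x = λ² - 10 - 18 = 441 - 28 ≡ 10; y = λ·(10 - 10) - 19 ≡ 12. → (10, 12)
7P: (10, 12) + (18, 1). λ = (1 - 12)/(18 - 10) ≡ 20/8 mod 31. 8⁻¹ ≡ 4 (mod 31), so λ ≡ 18.
  x = λ² - 10 - 18 = 324 - 28 ≡ 17; y = λ·(10 - 17) - 12 ≡ 17. → (17, 17)
8P: (17, 17) + (18, 1). λ = (1 - 17)/(18 - 17) ≡ 15/1 mod 31. 1⁻¹ ≡ 1 (mod 31), so λ ≡ 15.
  x = λ² - 17 - 18 = 225 - 35 ≡ 4; y = λ·(17 - 4) - 17 ≡ 23. → (4, 23)
9P: (4, 23) + (18, 1). λ = (1 - 23)/(18 - 4) ≡ 9/14 mod 31. 14⁻¹ ≡ 20 (mod 31), so λ ≡ 25.
  x = λ² - 4 - 18 = 625 - 22 ≡ 14; y = λ·(4 - 14) - 23 ≡ 6. → (14, 6)
10P: (14, 6) + (18, 1). λ = (1 - 6)/(18 - 14) ≡ 26/4 mod 31. 4⁻¹ ≡ 8 (mod 31) since 4·8 = 32 ≡ 1, so λ ≡ 22.
  x = λ² - 14 - 18 = 484 - 32 ≡ 18; y = λ·(14 - 18) - 6 ≡ 30. → (18, 30)
11P: (18, 30) + (18, 1): same x and y₁ ≡ -y₂, so the sum is ∞.
11P = ∞, so the order is 11.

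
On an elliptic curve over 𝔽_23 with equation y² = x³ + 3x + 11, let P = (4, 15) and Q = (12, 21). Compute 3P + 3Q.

First 3P:
Repeated addition: build up to 3P.
2P: tangent at (4, 15): λ = (3·4² + 3)/(2·15) ≡ 5/7. 7⁻¹ ≡ 10 (mod 23), so λ ≡ 5·10 ≡ 4.
  x = λ² - 4 - 4 = 16 - 8 ≡ 8; y = λ·(4 - 8) - 15 ≡ 15. → (8, 15)
3P: (8, 15) + (4, 15). λ = (15 - 15)/(4 - 8) ≡ 0/19 mod 23. 19⁻¹ ≡ 17 (mod 23), so λ ≡ 0.
  x = λ² - 8 - 4 = 0 - 12 ≡ 11; y = λ·(8 - 11) - 15 ≡ 8. → (11, 8)
3P = (11, 8).
Next 3Q:
Repeated addition: build up to 3Q.
2Q: tangent at (12, 21): λ = (3·12² + 3)/(2·21) ≡ 21/19. 19⁻¹ ≡ 17 (mod 23) since 19·17 = 323 ≡ 1, so λ ≡ 21·17 ≡ 12.
  x = λ² - 12 - 12 = 144 - 24 ≡ 5; y = λ·(12 - 5) - 21 ≡ 17. → (5, 17)
3Q: (5, 17) + (12, 21). λ = (21 - 17)/(12 - 5) ≡ 4/7 mod 23. 7⁻¹ ≡ 10 (mod 23), so λ ≡ 17.
  x = λ² - 5 - 12 = 289 - 17 ≡ 19; y = λ·(5 - 19) - 17 ≡ 21. → (19, 21)
3Q = (19, 21).
Finally 3P + 3Q:
(11, 8) + (19, 21). λ = (21 - 8)/(19 - 11) ≡ 13/8 mod 23. 8⁻¹ ≡ 3 (mod 23) since 8·3 = 24 ≡ 1, so λ ≡ 16.
  x = λ² - 11 - 19 = 256 - 30 ≡ 19; y = λ·(11 - 19) - 8 ≡ 2. → (19, 2)

(19, 2)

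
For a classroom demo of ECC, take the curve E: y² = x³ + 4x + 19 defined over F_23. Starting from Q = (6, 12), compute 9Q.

(18, 14)

Repeated addition: build up to 9Q.
2Q: tangent at (6, 12): λ = (3·6² + 4)/(2·12) ≡ 20/1. 1⁻¹ ≡ 1 (mod 23), so λ ≡ 20·1 ≡ 20.
  x = λ² - 6 - 6 = 400 - 12 ≡ 20; y = λ·(6 - 20) - 12 ≡ 7. → (20, 7)
3Q: (20, 7) + (6, 12). λ = (12 - 7)/(6 - 20) ≡ 5/9 mod 23. 9⁻¹ ≡ 18 (mod 23), so λ ≡ 21.
  x = λ² - 20 - 6 = 441 - 26 ≡ 1; y = λ·(20 - 1) - 7 ≡ 1. → (1, 1)
4Q: (1, 1) + (6, 12). λ = (12 - 1)/(6 - 1) ≡ 11/5 mod 23. 5⁻¹ ≡ 14 (mod 23) since 5·14 = 70 ≡ 1, so λ ≡ 16.
  x = λ² - 1 - 6 = 256 - 7 ≡ 19; y = λ·(1 - 19) - 1 ≡ 10. → (19, 10)
5Q: (19, 10) + (6, 12). λ = (12 - 10)/(6 - 19) ≡ 2/10 mod 23. 10⁻¹ ≡ 7 (mod 23) since 10·7 = 70 ≡ 1, so λ ≡ 14.
  x = λ² - 19 - 6 = 196 - 25 ≡ 10; y = λ·(19 - 10) - 10 ≡ 1. → (10, 1)
6Q: (10, 1) + (6, 12). λ = (12 - 1)/(6 - 10) ≡ 11/19 mod 23. 19⁻¹ ≡ 17 (mod 23), so λ ≡ 3.
  x = λ² - 10 - 6 = 9 - 16 ≡ 16; y = λ·(10 - 16) - 1 ≡ 4. → (16, 4)
7Q: (16, 4) + (6, 12). λ = (12 - 4)/(6 - 16) ≡ 8/13 mod 23. 13⁻¹ ≡ 16 (mod 23) since 13·16 = 208 ≡ 1, so λ ≡ 13.
  x = λ² - 16 - 6 = 169 - 22 ≡ 9; y = λ·(16 - 9) - 4 ≡ 18. → (9, 18)
8Q: (9, 18) + (6, 12). λ = (12 - 18)/(6 - 9) ≡ 17/20 mod 23. 20⁻¹ ≡ 15 (mod 23), so λ ≡ 2.
  x = λ² - 9 - 6 = 4 - 15 ≡ 12; y = λ·(9 - 12) - 18 ≡ 22. → (12, 22)
9Q: (12, 22) + (6, 12). λ = (12 - 22)/(6 - 12) ≡ 13/17 mod 23. 17⁻¹ ≡ 19 (mod 23), so λ ≡ 17.
  x = λ² - 12 - 6 = 289 - 18 ≡ 18; y = λ·(12 - 18) - 22 ≡ 14. → (18, 14)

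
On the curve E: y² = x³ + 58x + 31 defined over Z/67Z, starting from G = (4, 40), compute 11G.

Repeated addition: build up to 11G.
2G: tangent at (4, 40): λ = (3·4² + 58)/(2·40) ≡ 39/13. 13⁻¹ ≡ 31 (mod 67) since 13·31 = 403 ≡ 1, so λ ≡ 39·31 ≡ 3.
  x = λ² - 4 - 4 = 9 - 8 ≡ 1; y = λ·(4 - 1) - 40 ≡ 36. → (1, 36)
3G: (1, 36) + (4, 40). λ = (40 - 36)/(4 - 1) ≡ 4/3 mod 67. 3⁻¹ ≡ 45 (mod 67) since 3·45 = 135 ≡ 1, so λ ≡ 46.
  x = λ² - 1 - 4 = 2116 - 5 ≡ 34; y = λ·(1 - 34) - 36 ≡ 54. → (34, 54)
4G: (34, 54) + (4, 40). λ = (40 - 54)/(4 - 34) ≡ 53/37 mod 67. 37⁻¹ ≡ 29 (mod 67) since 37·29 = 1073 ≡ 1, so λ ≡ 63.
  x = λ² - 34 - 4 = 3969 - 38 ≡ 45; y = λ·(34 - 45) - 54 ≡ 57. → (45, 57)
5G: (45, 57) + (4, 40). λ = (40 - 57)/(4 - 45) ≡ 50/26 mod 67. 26⁻¹ ≡ 49 (mod 67), so λ ≡ 38.
  x = λ² - 45 - 4 = 1444 - 49 ≡ 55; y = λ·(45 - 55) - 57 ≡ 32. → (55, 32)
6G: (55, 32) + (4, 40). λ = (40 - 32)/(4 - 55) ≡ 8/16 mod 67. 16⁻¹ ≡ 21 (mod 67) since 16·21 = 336 ≡ 1, so λ ≡ 34.
  x = λ² - 55 - 4 = 1156 - 59 ≡ 25; y = λ·(55 - 25) - 32 ≡ 50. → (25, 50)
7G: (25, 50) + (4, 40). λ = (40 - 50)/(4 - 25) ≡ 57/46 mod 67. 46⁻¹ ≡ 51 (mod 67) since 46·51 = 2346 ≡ 1, so λ ≡ 26.
  x = λ² - 25 - 4 = 676 - 29 ≡ 44; y = λ·(25 - 44) - 50 ≡ 59. → (44, 59)
8G: (44, 59) + (4, 40). λ = (40 - 59)/(4 - 44) ≡ 48/27 mod 67. 27⁻¹ ≡ 5 (mod 67), so λ ≡ 39.
  x = λ² - 44 - 4 = 1521 - 48 ≡ 66; y = λ·(44 - 66) - 59 ≡ 21. → (66, 21)
9G: (66, 21) + (4, 40). λ = (40 - 21)/(4 - 66) ≡ 19/5 mod 67. 5⁻¹ ≡ 27 (mod 67), so λ ≡ 44.
  x = λ² - 66 - 4 = 1936 - 70 ≡ 57; y = λ·(66 - 57) - 21 ≡ 40. → (57, 40)
10G: (57, 40) + (4, 40). λ = (40 - 40)/(4 - 57) ≡ 0/14 mod 67. 14⁻¹ ≡ 24 (mod 67) since 14·24 = 336 ≡ 1, so λ ≡ 0.
  x = λ² - 57 - 4 = 0 - 61 ≡ 6; y = λ·(57 - 6) - 40 ≡ 27. → (6, 27)
11G: (6, 27) + (4, 40). λ = (40 - 27)/(4 - 6) ≡ 13/65 mod 67. 65⁻¹ ≡ 33 (mod 67), so λ ≡ 27.
  x = λ² - 6 - 4 = 729 - 10 ≡ 49; y = λ·(6 - 49) - 27 ≡ 18. → (49, 18)

(49, 18)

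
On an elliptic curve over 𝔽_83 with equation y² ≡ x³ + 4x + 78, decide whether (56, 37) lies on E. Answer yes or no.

y² = 37² ≡ 41; x³ + 4x + 78 = 175918 ≡ 41 (mod 83). 41 = 41.

yes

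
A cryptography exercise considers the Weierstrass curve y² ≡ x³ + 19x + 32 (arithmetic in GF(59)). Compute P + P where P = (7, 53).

(2, 45)

tangent at (7, 53): λ = (3·7² + 19)/(2·53) ≡ 48/47. 47⁻¹ ≡ 54 (mod 59) since 47·54 = 2538 ≡ 1, so λ ≡ 48·54 ≡ 55.
  x = λ² - 7 - 7 = 3025 - 14 ≡ 2; y = λ·(7 - 2) - 53 ≡ 45. → (2, 45)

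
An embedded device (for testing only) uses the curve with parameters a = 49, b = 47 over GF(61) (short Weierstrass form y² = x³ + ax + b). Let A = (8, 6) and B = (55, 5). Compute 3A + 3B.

(22, 0)

First 3A:
Repeated addition: build up to 3A.
2A: tangent at (8, 6): λ = (3·8² + 49)/(2·6) ≡ 58/12. 12⁻¹ ≡ 56 (mod 61), so λ ≡ 58·56 ≡ 15.
  x = λ² - 8 - 8 = 225 - 16 ≡ 26; y = λ·(8 - 26) - 6 ≡ 29. → (26, 29)
3A: (26, 29) + (8, 6). λ = (6 - 29)/(8 - 26) ≡ 38/43 mod 61. 43⁻¹ ≡ 44 (mod 61), so λ ≡ 25.
  x = λ² - 26 - 8 = 625 - 34 ≡ 42; y = λ·(26 - 42) - 29 ≡ 59. → (42, 59)
3A = (42, 59).
Next 3B:
Repeated addition: build up to 3B.
2B: tangent at (55, 5): λ = (3·55² + 49)/(2·5) ≡ 35/10. 10⁻¹ ≡ 55 (mod 61) since 10·55 = 550 ≡ 1, so λ ≡ 35·55 ≡ 34.
  x = λ² - 55 - 55 = 1156 - 110 ≡ 9; y = λ·(55 - 9) - 5 ≡ 34. → (9, 34)
3B: (9, 34) + (55, 5). λ = (5 - 34)/(55 - 9) ≡ 32/46 mod 61. 46⁻¹ ≡ 4 (mod 61) since 46·4 = 184 ≡ 1, so λ ≡ 6.
  x = λ² - 9 - 55 = 36 - 64 ≡ 33; y = λ·(9 - 33) - 34 ≡ 5. → (33, 5)
3B = (33, 5).
Finally 3A + 3B:
(42, 59) + (33, 5). λ = (5 - 59)/(33 - 42) ≡ 7/52 mod 61. 52⁻¹ ≡ 27 (mod 61), so λ ≡ 6.
  x = λ² - 42 - 33 = 36 - 75 ≡ 22; y = λ·(42 - 22) - 59 ≡ 0. → (22, 0)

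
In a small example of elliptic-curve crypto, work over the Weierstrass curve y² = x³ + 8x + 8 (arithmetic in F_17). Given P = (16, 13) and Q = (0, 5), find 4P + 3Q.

First 4P:
Double-and-add on 4 = (100)₂. Start with P = (16, 13) for the leading 1-bit.
double: tangent at (16, 13): λ = (3·16² + 8)/(2·13) ≡ 11/9. 9⁻¹ ≡ 2 (mod 17) since 9·2 = 18 ≡ 1, so λ ≡ 11·2 ≡ 5.
  x = λ² - 16 - 16 = 25 - 32 ≡ 10; y = λ·(16 - 10) - 13 ≡ 0. → (10, 0)
double: (10, 0) + (10, 0): same x and y₁ ≡ -y₂, so the sum is 𝒪.
4P = 𝒪.
Next 3Q:
Repeated addition: build up to 3Q.
2Q: tangent at (0, 5): λ = (3·0² + 8)/(2·5) ≡ 8/10. 10⁻¹ ≡ 12 (mod 17), so λ ≡ 8·12 ≡ 11.
  x = λ² - 0 - 0 = 121 - 0 ≡ 2; y = λ·(0 - 2) - 5 ≡ 7. → (2, 7)
3Q: (2, 7) + (0, 5). λ = (5 - 7)/(0 - 2) ≡ 15/15 mod 17. 15⁻¹ ≡ 8 (mod 17), so λ ≡ 1.
  x = λ² - 2 - 0 = 1 - 2 ≡ 16; y = λ·(2 - 16) - 7 ≡ 13. → (16, 13)
3Q = (16, 13).
Finally 4P + 3Q:
𝒪 + (16, 13) = (16, 13) (identity).

(16, 13)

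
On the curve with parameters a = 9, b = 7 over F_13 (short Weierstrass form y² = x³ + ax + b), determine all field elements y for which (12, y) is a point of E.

x³ + 9x + 7 = 1843 ≡ 10 (mod 13).
Square roots of 10 mod 13: 6 and 7 (since 6² = 36 ≡ 10).

6, 7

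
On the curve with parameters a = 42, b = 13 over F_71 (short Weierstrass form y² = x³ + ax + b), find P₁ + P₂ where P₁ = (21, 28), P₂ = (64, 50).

(29, 29)

(21, 28) + (64, 50). λ = (50 - 28)/(64 - 21) ≡ 22/43 mod 71. 43⁻¹ ≡ 38 (mod 71) since 43·38 = 1634 ≡ 1, so λ ≡ 55.
  x = λ² - 21 - 64 = 3025 - 85 ≡ 29; y = λ·(21 - 29) - 28 ≡ 29. → (29, 29)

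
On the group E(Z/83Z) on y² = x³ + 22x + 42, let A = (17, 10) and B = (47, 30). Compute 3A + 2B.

First 3A:
Repeated addition: build up to 3A.
2A: tangent at (17, 10): λ = (3·17² + 22)/(2·10) ≡ 59/20. 20⁻¹ ≡ 54 (mod 83) since 20·54 = 1080 ≡ 1, so λ ≡ 59·54 ≡ 32.
  x = λ² - 17 - 17 = 1024 - 34 ≡ 77; y = λ·(17 - 77) - 10 ≡ 62. → (77, 62)
3A: (77, 62) + (17, 10). λ = (10 - 62)/(17 - 77) ≡ 31/23 mod 83. 23⁻¹ ≡ 65 (mod 83), so λ ≡ 23.
  x = λ² - 77 - 17 = 529 - 94 ≡ 20; y = λ·(77 - 20) - 62 ≡ 4. → (20, 4)
3A = (20, 4).
Next 2B:
Repeated addition: build up to 2B.
2B: tangent at (47, 30): λ = (3·47² + 22)/(2·30) ≡ 9/60. 60⁻¹ ≡ 18 (mod 83), so λ ≡ 9·18 ≡ 79.
  x = λ² - 47 - 47 = 6241 - 94 ≡ 5; y = λ·(47 - 5) - 30 ≡ 51. → (5, 51)
2B = (5, 51).
Finally 3A + 2B:
(20, 4) + (5, 51). λ = (51 - 4)/(5 - 20) ≡ 47/68 mod 83. 68⁻¹ ≡ 11 (mod 83) since 68·11 = 748 ≡ 1, so λ ≡ 19.
  x = λ² - 20 - 5 = 361 - 25 ≡ 4; y = λ·(20 - 4) - 4 ≡ 51. → (4, 51)

(4, 51)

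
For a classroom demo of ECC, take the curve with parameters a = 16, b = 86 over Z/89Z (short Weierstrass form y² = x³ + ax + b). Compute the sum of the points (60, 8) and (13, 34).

(60, 8) + (13, 34). λ = (34 - 8)/(13 - 60) ≡ 26/42 mod 89. 42⁻¹ ≡ 53 (mod 89) since 42·53 = 2226 ≡ 1, so λ ≡ 43.
  x = λ² - 60 - 13 = 1849 - 73 ≡ 85; y = λ·(60 - 85) - 8 ≡ 74. → (85, 74)

(85, 74)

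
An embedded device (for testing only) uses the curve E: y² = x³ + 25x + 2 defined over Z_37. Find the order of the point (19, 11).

7

2P: tangent at (19, 11): λ = (3·19² + 25)/(2·11) ≡ 35/22. 22⁻¹ ≡ 32 (mod 37), so λ ≡ 35·32 ≡ 10.
  x = λ² - 19 - 19 = 100 - 38 ≡ 25; y = λ·(19 - 25) - 11 ≡ 3. → (25, 3)
3P: (25, 3) + (19, 11). λ = (11 - 3)/(19 - 25) ≡ 8/31 mod 37. 31⁻¹ ≡ 6 (mod 37) since 31·6 = 186 ≡ 1, so λ ≡ 11.
  x = λ² - 25 - 19 = 121 - 44 ≡ 3; y = λ·(25 - 3) - 3 ≡ 17. → (3, 17)
4P: (3, 17) + (19, 11). λ = (11 - 17)/(19 - 3) ≡ 31/16 mod 37. 16⁻¹ ≡ 7 (mod 37), so λ ≡ 32.
  x = λ² - 3 - 19 = 1024 - 22 ≡ 3; y = λ·(3 - 3) - 17 ≡ 20. → (3, 20)
5P: (3, 20) + (19, 11). λ = (11 - 20)/(19 - 3) ≡ 28/16 mod 37. 16⁻¹ ≡ 7 (mod 37) since 16·7 = 112 ≡ 1, so λ ≡ 11.
  x = λ² - 3 - 19 = 121 - 22 ≡ 25; y = λ·(3 - 25) - 20 ≡ 34. → (25, 34)
6P: (25, 34) + (19, 11). λ = (11 - 34)/(19 - 25) ≡ 14/31 mod 37. 31⁻¹ ≡ 6 (mod 37), so λ ≡ 10.
  x = λ² - 25 - 19 = 100 - 44 ≡ 19; y = λ·(25 - 19) - 34 ≡ 26. → (19, 26)
7P: (19, 26) + (19, 11): same x and y₁ ≡ -y₂, so the sum is 𝒪.
7P = 𝒪, so the order is 7.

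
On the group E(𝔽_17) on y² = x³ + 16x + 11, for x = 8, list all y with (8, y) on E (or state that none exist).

x³ + 16x + 11 = 651 ≡ 5 (mod 17).
5 is a non-residue mod 17; no y exists.

none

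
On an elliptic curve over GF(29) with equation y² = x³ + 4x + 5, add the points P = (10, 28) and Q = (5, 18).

(10, 28) + (5, 18). λ = (18 - 28)/(5 - 10) ≡ 19/24 mod 29. 24⁻¹ ≡ 23 (mod 29) since 24·23 = 552 ≡ 1, so λ ≡ 2.
  x = λ² - 10 - 5 = 4 - 15 ≡ 18; y = λ·(10 - 18) - 28 ≡ 14. → (18, 14)

(18, 14)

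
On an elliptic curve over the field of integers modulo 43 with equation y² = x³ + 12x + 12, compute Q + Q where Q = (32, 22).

(37, 38)

tangent at (32, 22): λ = (3·32² + 12)/(2·22) ≡ 31/1. 1⁻¹ ≡ 1 (mod 43), so λ ≡ 31·1 ≡ 31.
  x = λ² - 32 - 32 = 961 - 64 ≡ 37; y = λ·(32 - 37) - 22 ≡ 38. → (37, 38)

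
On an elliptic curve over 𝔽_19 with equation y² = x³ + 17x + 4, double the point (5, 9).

(18, 9)

tangent at (5, 9): λ = (3·5² + 17)/(2·9) ≡ 16/18. 18⁻¹ ≡ 18 (mod 19), so λ ≡ 16·18 ≡ 3.
  x = λ² - 5 - 5 = 9 - 10 ≡ 18; y = λ·(5 - 18) - 9 ≡ 9. → (18, 9)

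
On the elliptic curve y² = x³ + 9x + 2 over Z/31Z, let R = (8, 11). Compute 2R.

(4, 3)

tangent at (8, 11): λ = (3·8² + 9)/(2·11) ≡ 15/22. 22⁻¹ ≡ 24 (mod 31) since 22·24 = 528 ≡ 1, so λ ≡ 15·24 ≡ 19.
  x = λ² - 8 - 8 = 361 - 16 ≡ 4; y = λ·(8 - 4) - 11 ≡ 3. → (4, 3)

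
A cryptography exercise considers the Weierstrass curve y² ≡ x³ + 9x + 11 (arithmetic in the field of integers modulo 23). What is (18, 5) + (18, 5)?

tangent at (18, 5): λ = (3·18² + 9)/(2·5) ≡ 15/10. 10⁻¹ ≡ 7 (mod 23) since 10·7 = 70 ≡ 1, so λ ≡ 15·7 ≡ 13.
  x = λ² - 18 - 18 = 169 - 36 ≡ 18; y = λ·(18 - 18) - 5 ≡ 18. → (18, 18)

(18, 18)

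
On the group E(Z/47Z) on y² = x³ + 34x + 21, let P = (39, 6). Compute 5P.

Repeated addition: build up to 5P.
2P: tangent at (39, 6): λ = (3·39² + 34)/(2·6) ≡ 38/12. 12⁻¹ ≡ 4 (mod 47) since 12·4 = 48 ≡ 1, so λ ≡ 38·4 ≡ 11.
  x = λ² - 39 - 39 = 121 - 78 ≡ 43; y = λ·(39 - 43) - 6 ≡ 44. → (43, 44)
3P: (43, 44) + (39, 6). λ = (6 - 44)/(39 - 43) ≡ 9/43 mod 47. 43⁻¹ ≡ 35 (mod 47), so λ ≡ 33.
  x = λ² - 43 - 39 = 1089 - 82 ≡ 20; y = λ·(43 - 20) - 44 ≡ 10. → (20, 10)
4P: (20, 10) + (39, 6). λ = (6 - 10)/(39 - 20) ≡ 43/19 mod 47. 19⁻¹ ≡ 5 (mod 47) since 19·5 = 95 ≡ 1, so λ ≡ 27.
  x = λ² - 20 - 39 = 729 - 59 ≡ 12; y = λ·(20 - 12) - 10 ≡ 18. → (12, 18)
5P: (12, 18) + (39, 6). λ = (6 - 18)/(39 - 12) ≡ 35/27 mod 47. 27⁻¹ ≡ 7 (mod 47), so λ ≡ 10.
  x = λ² - 12 - 39 = 100 - 51 ≡ 2; y = λ·(12 - 2) - 18 ≡ 35. → (2, 35)

(2, 35)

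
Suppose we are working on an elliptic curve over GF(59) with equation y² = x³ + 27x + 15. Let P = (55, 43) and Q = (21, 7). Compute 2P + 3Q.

(10, 39)

First 2P:
Repeated addition: build up to 2P.
2P: tangent at (55, 43): λ = (3·55² + 27)/(2·43) ≡ 16/27. 27⁻¹ ≡ 35 (mod 59), so λ ≡ 16·35 ≡ 29.
  x = λ² - 55 - 55 = 841 - 110 ≡ 23; y = λ·(55 - 23) - 43 ≡ 0. → (23, 0)
2P = (23, 0).
Next 3Q:
Repeated addition: build up to 3Q.
2Q: tangent at (21, 7): λ = (3·21² + 27)/(2·7) ≡ 52/14. 14⁻¹ ≡ 38 (mod 59) since 14·38 = 532 ≡ 1, so λ ≡ 52·38 ≡ 29.
  x = λ² - 21 - 21 = 841 - 42 ≡ 32; y = λ·(21 - 32) - 7 ≡ 28. → (32, 28)
3Q: (32, 28) + (21, 7). λ = (7 - 28)/(21 - 32) ≡ 38/48 mod 59. 48⁻¹ ≡ 16 (mod 59), so λ ≡ 18.
  x = λ² - 32 - 21 = 324 - 53 ≡ 35; y = λ·(32 - 35) - 28 ≡ 36. → (35, 36)
3Q = (35, 36).
Finally 2P + 3Q:
(23, 0) + (35, 36). λ = (36 - 0)/(35 - 23) ≡ 36/12 mod 59. 12⁻¹ ≡ 5 (mod 59), so λ ≡ 3.
  x = λ² - 23 - 35 = 9 - 58 ≡ 10; y = λ·(23 - 10) - 0 ≡ 39. → (10, 39)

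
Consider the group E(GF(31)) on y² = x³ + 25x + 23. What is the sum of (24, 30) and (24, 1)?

The two points share x = 24 and their y-coordinates satisfy 30 + 1 ≡ 0 (mod 31), so they are inverses. Their sum is 𝒪.

O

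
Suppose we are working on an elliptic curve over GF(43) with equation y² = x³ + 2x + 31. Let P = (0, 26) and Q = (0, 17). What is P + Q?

The two points share x = 0 and their y-coordinates satisfy 26 + 17 ≡ 0 (mod 43), so they are inverses. Their sum is ∞.

O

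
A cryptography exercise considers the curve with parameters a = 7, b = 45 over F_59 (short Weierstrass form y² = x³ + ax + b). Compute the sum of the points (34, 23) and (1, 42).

(34, 23) + (1, 42). λ = (42 - 23)/(1 - 34) ≡ 19/26 mod 59. 26⁻¹ ≡ 25 (mod 59), so λ ≡ 3.
  x = λ² - 34 - 1 = 9 - 35 ≡ 33; y = λ·(34 - 33) - 23 ≡ 39. → (33, 39)

(33, 39)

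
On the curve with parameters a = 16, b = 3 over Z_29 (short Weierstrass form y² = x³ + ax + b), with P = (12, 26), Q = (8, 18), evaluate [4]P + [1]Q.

(8, 11)

First 4P:
Double-and-add on 4 = (100)₂. Start with P = (12, 26) for the leading 1-bit.
double: tangent at (12, 26): λ = (3·12² + 16)/(2·26) ≡ 13/23. 23⁻¹ ≡ 24 (mod 29), so λ ≡ 13·24 ≡ 22.
  x = λ² - 12 - 12 = 484 - 24 ≡ 25; y = λ·(12 - 25) - 26 ≡ 7. → (25, 7)
double: tangent at (25, 7): λ = (3·25² + 16)/(2·7) ≡ 6/14. 14⁻¹ ≡ 27 (mod 29), so λ ≡ 6·27 ≡ 17.
  x = λ² - 25 - 25 = 289 - 50 ≡ 7; y = λ·(25 - 7) - 7 ≡ 9. → (7, 9)
4P = (7, 9).
Finally 4P + Q:
(7, 9) + (8, 18). λ = (18 - 9)/(8 - 7) ≡ 9/1 mod 29. 1⁻¹ ≡ 1 (mod 29), so λ ≡ 9.
  x = λ² - 7 - 8 = 81 - 15 ≡ 8; y = λ·(7 - 8) - 9 ≡ 11. → (8, 11)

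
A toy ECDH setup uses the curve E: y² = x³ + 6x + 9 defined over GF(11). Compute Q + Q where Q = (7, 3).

(1, 7)

tangent at (7, 3): λ = (3·7² + 6)/(2·3) ≡ 10/6. 6⁻¹ ≡ 2 (mod 11) since 6·2 = 12 ≡ 1, so λ ≡ 10·2 ≡ 9.
  x = λ² - 7 - 7 = 81 - 14 ≡ 1; y = λ·(7 - 1) - 3 ≡ 7. → (1, 7)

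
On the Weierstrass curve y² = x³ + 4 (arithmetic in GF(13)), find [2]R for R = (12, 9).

(6, 5)

tangent at (12, 9): λ = (3·12² + 0)/(2·9) ≡ 3/5. 5⁻¹ ≡ 8 (mod 13) since 5·8 = 40 ≡ 1, so λ ≡ 3·8 ≡ 11.
  x = λ² - 12 - 12 = 121 - 24 ≡ 6; y = λ·(12 - 6) - 9 ≡ 5. → (6, 5)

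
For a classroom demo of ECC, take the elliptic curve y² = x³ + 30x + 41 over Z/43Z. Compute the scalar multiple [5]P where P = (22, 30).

(14, 25)

Double-and-add on 5 = (101)₂. Start with P = (22, 30) for the leading 1-bit.
double: tangent at (22, 30): λ = (3·22² + 30)/(2·30) ≡ 20/17. 17⁻¹ ≡ 38 (mod 43), so λ ≡ 20·38 ≡ 29.
  x = λ² - 22 - 22 = 841 - 44 ≡ 23; y = λ·(22 - 23) - 30 ≡ 27. → (23, 27)
double: tangent at (23, 27): λ = (3·23² + 30)/(2·27) ≡ 26/11. 11⁻¹ ≡ 4 (mod 43), so λ ≡ 26·4 ≡ 18.
  x = λ² - 23 - 23 = 324 - 46 ≡ 20; y = λ·(23 - 20) - 27 ≡ 27. → (20, 27)
add P: (20, 27) + (22, 30). λ = (30 - 27)/(22 - 20) ≡ 3/2 mod 43. 2⁻¹ ≡ 22 (mod 43) since 2·22 = 44 ≡ 1, so λ ≡ 23.
  x = λ² - 20 - 22 = 529 - 42 ≡ 14; y = λ·(20 - 14) - 27 ≡ 25. → (14, 25)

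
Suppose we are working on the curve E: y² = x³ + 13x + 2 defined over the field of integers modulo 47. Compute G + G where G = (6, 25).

(22, 19)

tangent at (6, 25): λ = (3·6² + 13)/(2·25) ≡ 27/3. 3⁻¹ ≡ 16 (mod 47), so λ ≡ 27·16 ≡ 9.
  x = λ² - 6 - 6 = 81 - 12 ≡ 22; y = λ·(6 - 22) - 25 ≡ 19. → (22, 19)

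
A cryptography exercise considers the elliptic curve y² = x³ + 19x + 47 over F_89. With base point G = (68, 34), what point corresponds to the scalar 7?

Double-and-add on 7 = (111)₂. Start with G = (68, 34) for the leading 1-bit.
double: tangent at (68, 34): λ = (3·68² + 19)/(2·34) ≡ 7/68. 68⁻¹ ≡ 72 (mod 89), so λ ≡ 7·72 ≡ 59.
  x = λ² - 68 - 68 = 3481 - 136 ≡ 52; y = λ·(68 - 52) - 34 ≡ 20. → (52, 20)
add G: (52, 20) + (68, 34). λ = (34 - 20)/(68 - 52) ≡ 14/16 mod 89. 16⁻¹ ≡ 39 (mod 89), so λ ≡ 12.
  x = λ² - 52 - 68 = 144 - 120 ≡ 24; y = λ·(52 - 24) - 20 ≡ 49. → (24, 49)
double: tangent at (24, 49): λ = (3·24² + 19)/(2·49) ≡ 56/9. 9⁻¹ ≡ 10 (mod 89), so λ ≡ 56·10 ≡ 26.
  x = λ² - 24 - 24 = 676 - 48 ≡ 5; y = λ·(24 - 5) - 49 ≡ 0. → (5, 0)
add G: (5, 0) + (68, 34). λ = (34 - 0)/(68 - 5) ≡ 34/63 mod 89. 63⁻¹ ≡ 65 (mod 89), so λ ≡ 74.
  x = λ² - 5 - 68 = 5476 - 73 ≡ 63; y = λ·(5 - 63) - 0 ≡ 69. → (63, 69)

(63, 69)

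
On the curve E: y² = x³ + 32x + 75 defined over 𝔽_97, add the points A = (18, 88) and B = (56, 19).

(18, 88) + (56, 19). λ = (19 - 88)/(56 - 18) ≡ 28/38 mod 97. 38⁻¹ ≡ 23 (mod 97), so λ ≡ 62.
  x = λ² - 18 - 56 = 3844 - 74 ≡ 84; y = λ·(18 - 84) - 88 ≡ 88. → (84, 88)

(84, 88)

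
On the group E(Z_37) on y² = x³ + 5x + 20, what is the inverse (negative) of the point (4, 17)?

(4, 20)

-(4, 17) = (4, -17 mod 37) = (4, 20).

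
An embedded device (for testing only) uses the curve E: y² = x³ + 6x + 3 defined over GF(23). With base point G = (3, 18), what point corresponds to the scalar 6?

(20, 2)

Double-and-add on 6 = (110)₂. Start with G = (3, 18) for the leading 1-bit.
double: tangent at (3, 18): λ = (3·3² + 6)/(2·18) ≡ 10/13. 13⁻¹ ≡ 16 (mod 23), so λ ≡ 10·16 ≡ 22.
  x = λ² - 3 - 3 = 484 - 6 ≡ 18; y = λ·(3 - 18) - 18 ≡ 20. → (18, 20)
add G: (18, 20) + (3, 18). λ = (18 - 20)/(3 - 18) ≡ 21/8 mod 23. 8⁻¹ ≡ 3 (mod 23) since 8·3 = 24 ≡ 1, so λ ≡ 17.
  x = λ² - 18 - 3 = 289 - 21 ≡ 15; y = λ·(18 - 15) - 20 ≡ 8. → (15, 8)
double: tangent at (15, 8): λ = (3·15² + 6)/(2·8) ≡ 14/16. 16⁻¹ ≡ 13 (mod 23), so λ ≡ 14·13 ≡ 21.
  x = λ² - 15 - 15 = 441 - 30 ≡ 20; y = λ·(15 - 20) - 8 ≡ 2. → (20, 2)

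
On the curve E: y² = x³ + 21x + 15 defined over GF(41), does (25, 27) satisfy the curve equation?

y² = 27² ≡ 32; x³ + 21x + 15 = 16165 ≡ 11 (mod 41). 32 ≠ 11.

no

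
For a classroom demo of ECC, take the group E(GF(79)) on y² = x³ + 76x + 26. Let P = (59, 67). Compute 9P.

Repeated addition: build up to 9P.
2P: tangent at (59, 67): λ = (3·59² + 76)/(2·67) ≡ 12/55. 55⁻¹ ≡ 23 (mod 79) since 55·23 = 1265 ≡ 1, so λ ≡ 12·23 ≡ 39.
  x = λ² - 59 - 59 = 1521 - 118 ≡ 60; y = λ·(59 - 60) - 67 ≡ 52. → (60, 52)
3P: (60, 52) + (59, 67). λ = (67 - 52)/(59 - 60) ≡ 15/78 mod 79. 78⁻¹ ≡ 78 (mod 79) since 78·78 = 6084 ≡ 1, so λ ≡ 64.
  x = λ² - 60 - 59 = 4096 - 119 ≡ 27; y = λ·(60 - 27) - 52 ≡ 6. → (27, 6)
4P: (27, 6) + (59, 67). λ = (67 - 6)/(59 - 27) ≡ 61/32 mod 79. 32⁻¹ ≡ 42 (mod 79), so λ ≡ 34.
  x = λ² - 27 - 59 = 1156 - 86 ≡ 43; y = λ·(27 - 43) - 6 ≡ 3. → (43, 3)
5P: (43, 3) + (59, 67). λ = (67 - 3)/(59 - 43) ≡ 64/16 mod 79. 16⁻¹ ≡ 5 (mod 79) since 16·5 = 80 ≡ 1, so λ ≡ 4.
  x = λ² - 43 - 59 = 16 - 102 ≡ 72; y = λ·(43 - 72) - 3 ≡ 39. → (72, 39)
6P: (72, 39) + (59, 67). λ = (67 - 39)/(59 - 72) ≡ 28/66 mod 79. 66⁻¹ ≡ 6 (mod 79), so λ ≡ 10.
  x = λ² - 72 - 59 = 100 - 131 ≡ 48; y = λ·(72 - 48) - 39 ≡ 43. → (48, 43)
7P: (48, 43) + (59, 67). λ = (67 - 43)/(59 - 48) ≡ 24/11 mod 79. 11⁻¹ ≡ 36 (mod 79), so λ ≡ 74.
  x = λ² - 48 - 59 = 5476 - 107 ≡ 76; y = λ·(48 - 76) - 43 ≡ 18. → (76, 18)
8P: (76, 18) + (59, 67). λ = (67 - 18)/(59 - 76) ≡ 49/62 mod 79. 62⁻¹ ≡ 65 (mod 79), so λ ≡ 25.
  x = λ² - 76 - 59 = 625 - 135 ≡ 16; y = λ·(76 - 16) - 18 ≡ 60. → (16, 60)
9P: (16, 60) + (59, 67). λ = (67 - 60)/(59 - 16) ≡ 7/43 mod 79. 43⁻¹ ≡ 68 (mod 79), so λ ≡ 2.
  x = λ² - 16 - 59 = 4 - 75 ≡ 8; y = λ·(16 - 8) - 60 ≡ 35. → (8, 35)

(8, 35)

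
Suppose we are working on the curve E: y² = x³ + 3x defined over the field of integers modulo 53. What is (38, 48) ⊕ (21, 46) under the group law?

(3, 6)

(38, 48) + (21, 46). λ = (46 - 48)/(21 - 38) ≡ 51/36 mod 53. 36⁻¹ ≡ 28 (mod 53), so λ ≡ 50.
  x = λ² - 38 - 21 = 2500 - 59 ≡ 3; y = λ·(38 - 3) - 48 ≡ 6. → (3, 6)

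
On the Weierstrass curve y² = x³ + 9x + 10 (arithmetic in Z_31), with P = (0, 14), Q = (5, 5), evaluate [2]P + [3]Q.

(11, 13)

First 2P:
Repeated addition: build up to 2P.
2P: tangent at (0, 14): λ = (3·0² + 9)/(2·14) ≡ 9/28. 28⁻¹ ≡ 10 (mod 31), so λ ≡ 9·10 ≡ 28.
  x = λ² - 0 - 0 = 784 - 0 ≡ 9; y = λ·(0 - 9) - 14 ≡ 13. → (9, 13)
2P = (9, 13).
Next 3Q:
Repeated addition: build up to 3Q.
2Q: tangent at (5, 5): λ = (3·5² + 9)/(2·5) ≡ 22/10. 10⁻¹ ≡ 28 (mod 31) since 10·28 = 280 ≡ 1, so λ ≡ 22·28 ≡ 27.
  x = λ² - 5 - 5 = 729 - 10 ≡ 6; y = λ·(5 - 6) - 5 ≡ 30. → (6, 30)
3Q: (6, 30) + (5, 5). λ = (5 - 30)/(5 - 6) ≡ 6/30 mod 31. 30⁻¹ ≡ 30 (mod 31), so λ ≡ 25.
  x = λ² - 6 - 5 = 625 - 11 ≡ 25; y = λ·(6 - 25) - 30 ≡ 22. → (25, 22)
3Q = (25, 22).
Finally 2P + 3Q:
(9, 13) + (25, 22). λ = (22 - 13)/(25 - 9) ≡ 9/16 mod 31. 16⁻¹ ≡ 2 (mod 31) since 16·2 = 32 ≡ 1, so λ ≡ 18.
  x = λ² - 9 - 25 = 324 - 34 ≡ 11; y = λ·(9 - 11) - 13 ≡ 13. → (11, 13)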